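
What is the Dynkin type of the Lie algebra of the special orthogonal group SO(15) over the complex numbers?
This is so(15) with 15 odd, which has dimension 15(15-1)/2 = 105 and rank (15-1)/2 = 7. In the classification of classical Lie algebras, the orthogonal algebra so(2n+1) in an odd number of variables has type B_n; here n = 7, so the Dynkin diagram is a chain of 7 nodes with a double edge at one end; the terminal node there is the unique short simple root (B_7). Hence the type is B_7.

B_7 (so(15))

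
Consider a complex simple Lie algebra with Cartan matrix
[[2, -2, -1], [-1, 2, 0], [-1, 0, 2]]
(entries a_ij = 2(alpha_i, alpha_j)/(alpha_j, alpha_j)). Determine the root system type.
B3

The matrix has rank 3 with 2's on the diagonal. Reading the off-diagonal entries as Dynkin edges (a single edge where a_ij = a_ji = -1; a double or triple edge where a_ij * a_ji = 2 or 3), the diagram is a chain of 3 nodes with a double edge at one end; the terminal node there is the unique short simple root (B_3). One simple-root ordering that puts it in standard form is (alpha_3, alpha_1, alpha_2). So the algebra is type B_3, i.e. so(7).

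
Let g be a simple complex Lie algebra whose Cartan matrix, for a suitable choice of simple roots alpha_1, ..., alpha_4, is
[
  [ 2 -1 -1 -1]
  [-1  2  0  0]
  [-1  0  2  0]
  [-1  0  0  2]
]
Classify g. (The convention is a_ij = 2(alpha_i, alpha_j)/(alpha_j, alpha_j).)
The matrix has rank 4 with 2's on the diagonal. Reading the off-diagonal entries as Dynkin edges (a single edge where a_ij = a_ji = -1; a double or triple edge where a_ij * a_ji = 2 or 3), the diagram is a chain of 2 nodes with a fork of two nodes at one end (D_4). One simple-root ordering that puts it in standard form is (alpha_3, alpha_1, alpha_2, alpha_4). So the algebra is type D_4, i.e. so(8).

D_4 (so(8))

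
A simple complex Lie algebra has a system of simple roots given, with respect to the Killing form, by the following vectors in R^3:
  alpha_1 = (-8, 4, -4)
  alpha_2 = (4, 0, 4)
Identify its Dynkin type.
Compute the Cartan integers a_ij = 2(alpha_i, alpha_j)/(alpha_j, alpha_j); the resulting 2x2 Cartan matrix is
[[2, -3], [-1, 2]].
The roots have two lengths (squared-length ratio 3:1); the short ones are alpha_{2}. The associated Dynkin diagram is two nodes joined by a triple edge (G_2), so the type is G_2.

type G_2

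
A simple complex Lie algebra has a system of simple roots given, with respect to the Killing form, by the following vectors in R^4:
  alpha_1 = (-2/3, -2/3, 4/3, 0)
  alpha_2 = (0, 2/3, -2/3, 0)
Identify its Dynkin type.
Compute the Cartan integers a_ij = 2(alpha_i, alpha_j)/(alpha_j, alpha_j); the resulting 2x2 Cartan matrix is
[[2, -3], [-1, 2]].
The roots have two lengths (squared-length ratio 3:1); the short ones are alpha_{2}. The associated Dynkin diagram is two nodes joined by a triple edge (G_2), so the type is G_2.

G_2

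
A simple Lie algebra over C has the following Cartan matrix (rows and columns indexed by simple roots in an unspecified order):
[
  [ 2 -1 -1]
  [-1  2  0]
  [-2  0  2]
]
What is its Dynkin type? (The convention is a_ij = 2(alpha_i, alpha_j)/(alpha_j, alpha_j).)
type C_3

The matrix has rank 3 with 2's on the diagonal. Reading the off-diagonal entries as Dynkin edges (a single edge where a_ij = a_ji = -1; a double or triple edge where a_ij * a_ji = 2 or 3), the diagram is a chain of 3 nodes with a double edge at one end; the terminal node there is the unique long simple root (C_3). One simple-root ordering that puts it in standard form is (alpha_2, alpha_1, alpha_3). So the algebra is type C_3, i.e. sp(6).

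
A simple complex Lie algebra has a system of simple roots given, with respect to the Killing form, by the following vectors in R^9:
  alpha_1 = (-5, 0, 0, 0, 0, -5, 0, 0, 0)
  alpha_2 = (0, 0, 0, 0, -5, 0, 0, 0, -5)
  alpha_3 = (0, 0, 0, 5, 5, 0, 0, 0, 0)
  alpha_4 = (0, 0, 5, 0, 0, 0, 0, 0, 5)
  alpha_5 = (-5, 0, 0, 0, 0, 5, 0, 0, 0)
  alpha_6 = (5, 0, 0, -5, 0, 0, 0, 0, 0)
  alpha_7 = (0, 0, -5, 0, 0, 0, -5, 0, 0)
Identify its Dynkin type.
Compute the Cartan integers a_ij = 2(alpha_i, alpha_j)/(alpha_j, alpha_j); the resulting 7x7 Cartan matrix is
[[2, 0, 0, 0, 0, -1, 0], [0, 2, -1, -1, 0, 0, 0], [0, -1, 2, 0, 0, -1, 0], [0, -1, 0, 2, 0, 0, -1], [0, 0, 0, 0, 2, -1, 0], [-1, 0, -1, 0, -1, 2, 0], [0, 0, 0, -1, 0, 0, 2]].
All simple roots have the same length, so the diagram is simply laced. The associated Dynkin diagram is a chain of 5 nodes with a fork of two nodes at one end (D_7), so the type is D_7 (the algebra so(14)).

D_7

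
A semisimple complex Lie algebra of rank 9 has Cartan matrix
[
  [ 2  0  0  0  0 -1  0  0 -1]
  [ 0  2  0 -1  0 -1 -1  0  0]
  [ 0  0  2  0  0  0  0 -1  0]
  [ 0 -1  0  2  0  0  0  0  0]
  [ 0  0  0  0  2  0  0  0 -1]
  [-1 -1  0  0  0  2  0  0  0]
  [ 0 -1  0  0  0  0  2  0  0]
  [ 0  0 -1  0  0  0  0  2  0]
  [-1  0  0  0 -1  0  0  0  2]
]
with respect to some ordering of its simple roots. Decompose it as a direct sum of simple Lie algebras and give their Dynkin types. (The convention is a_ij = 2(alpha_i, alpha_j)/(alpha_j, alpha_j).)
type A_2 + type D_7

The diagram associated to this matrix has two connected components: the simple roots {alpha_3, alpha_8} form a chain of 2 nodes with single edges (A_2), and {alpha_1, alpha_2, alpha_4, alpha_5, alpha_6, alpha_7, alpha_9} form a chain of 5 nodes with a fork of two nodes at one end (D_7). A semisimple Lie algebra decomposes uniquely as the direct sum of simple ideals, one per connected component of its Dynkin diagram, so g ≅ A_2 ⊕ D_7 (dimension 8 + 91 = 99).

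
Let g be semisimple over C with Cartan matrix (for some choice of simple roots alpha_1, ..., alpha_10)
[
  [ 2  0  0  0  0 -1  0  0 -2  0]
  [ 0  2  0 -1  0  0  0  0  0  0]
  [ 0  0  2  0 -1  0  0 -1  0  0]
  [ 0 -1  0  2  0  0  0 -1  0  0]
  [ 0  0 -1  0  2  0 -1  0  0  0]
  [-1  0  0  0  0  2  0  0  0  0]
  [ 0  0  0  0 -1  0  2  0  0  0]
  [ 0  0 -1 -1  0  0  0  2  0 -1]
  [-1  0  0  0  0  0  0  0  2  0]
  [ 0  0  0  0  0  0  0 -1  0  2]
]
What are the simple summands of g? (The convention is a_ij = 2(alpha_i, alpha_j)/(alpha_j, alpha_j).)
The diagram associated to this matrix has two connected components: the simple roots {alpha_1, alpha_6, alpha_9} form a chain of 3 nodes with a double edge at one end; the terminal node there is the unique short simple root (B_3), and {alpha_2, alpha_3, alpha_4, alpha_5, alpha_7, alpha_8, alpha_10} form a chain of 6 nodes with one extra node attached to the third node from one end (E_7). A semisimple Lie algebra decomposes uniquely as the direct sum of simple ideals, one per connected component of its Dynkin diagram, so g ≅ B_3 ⊕ E_7 (dimension 21 + 133 = 154).

B_3 + E_7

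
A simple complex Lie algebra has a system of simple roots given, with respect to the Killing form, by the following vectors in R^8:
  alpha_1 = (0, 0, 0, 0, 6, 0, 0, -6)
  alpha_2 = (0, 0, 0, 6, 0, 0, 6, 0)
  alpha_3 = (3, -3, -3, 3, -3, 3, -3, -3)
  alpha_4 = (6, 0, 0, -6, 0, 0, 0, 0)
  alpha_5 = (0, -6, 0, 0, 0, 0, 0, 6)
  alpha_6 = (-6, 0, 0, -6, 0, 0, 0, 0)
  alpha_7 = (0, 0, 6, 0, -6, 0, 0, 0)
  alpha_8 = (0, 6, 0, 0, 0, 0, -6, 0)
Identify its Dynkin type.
E8

Compute the Cartan integers a_ij = 2(alpha_i, alpha_j)/(alpha_j, alpha_j); the resulting 8x8 Cartan matrix is
[[2, 0, 0, 0, -1, 0, -1, 0], [0, 2, 0, -1, 0, -1, 0, -1], [0, 0, 2, 0, 0, -1, 0, 0], [0, -1, 0, 2, 0, 0, 0, 0], [-1, 0, 0, 0, 2, 0, 0, -1], [0, -1, -1, 0, 0, 2, 0, 0], [-1, 0, 0, 0, 0, 0, 2, 0], [0, -1, 0, 0, -1, 0, 0, 2]].
All simple roots have the same length, so the diagram is simply laced. The associated Dynkin diagram is a chain of 7 nodes with one extra node attached to the third node from one end (E_8), so the type is E_8.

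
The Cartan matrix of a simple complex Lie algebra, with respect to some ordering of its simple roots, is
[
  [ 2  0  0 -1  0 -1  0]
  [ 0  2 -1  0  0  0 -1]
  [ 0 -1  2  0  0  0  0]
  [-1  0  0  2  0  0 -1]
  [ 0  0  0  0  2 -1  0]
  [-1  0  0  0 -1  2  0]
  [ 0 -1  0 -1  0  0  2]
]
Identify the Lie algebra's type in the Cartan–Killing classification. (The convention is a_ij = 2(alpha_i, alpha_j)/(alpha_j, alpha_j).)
A7

The matrix has rank 7 with 2's on the diagonal. Reading the off-diagonal entries as Dynkin edges (a single edge where a_ij = a_ji = -1; a double or triple edge where a_ij * a_ji = 2 or 3), the diagram is a chain of 7 nodes with single edges (A_7). One simple-root ordering that puts it in standard form is (alpha_3, alpha_2, alpha_7, alpha_4, alpha_1, alpha_6, alpha_5). So the algebra is type A_7, i.e. sl(8).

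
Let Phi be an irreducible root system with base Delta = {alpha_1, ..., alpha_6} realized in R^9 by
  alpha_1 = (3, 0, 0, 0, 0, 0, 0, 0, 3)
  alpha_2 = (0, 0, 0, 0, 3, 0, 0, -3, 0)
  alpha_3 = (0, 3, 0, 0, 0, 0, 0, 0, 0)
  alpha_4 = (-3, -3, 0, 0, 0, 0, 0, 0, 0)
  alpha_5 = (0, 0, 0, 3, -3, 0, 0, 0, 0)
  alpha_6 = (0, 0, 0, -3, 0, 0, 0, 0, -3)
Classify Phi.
Compute the Cartan integers a_ij = 2(alpha_i, alpha_j)/(alpha_j, alpha_j); the resulting 6x6 Cartan matrix is
[[2, 0, 0, -1, 0, -1], [0, 2, 0, 0, -1, 0], [0, 0, 2, -1, 0, 0], [-1, 0, -2, 2, 0, 0], [0, -1, 0, 0, 2, -1], [-1, 0, 0, 0, -1, 2]].
The roots have two lengths (squared-length ratio 2:1); the short ones are alpha_{3}. The associated Dynkin diagram is a chain of 6 nodes with a double edge at one end; the terminal node there is the unique short simple root (B_6), so the type is B_6 (the algebra so(13)).

B_6 (so(13))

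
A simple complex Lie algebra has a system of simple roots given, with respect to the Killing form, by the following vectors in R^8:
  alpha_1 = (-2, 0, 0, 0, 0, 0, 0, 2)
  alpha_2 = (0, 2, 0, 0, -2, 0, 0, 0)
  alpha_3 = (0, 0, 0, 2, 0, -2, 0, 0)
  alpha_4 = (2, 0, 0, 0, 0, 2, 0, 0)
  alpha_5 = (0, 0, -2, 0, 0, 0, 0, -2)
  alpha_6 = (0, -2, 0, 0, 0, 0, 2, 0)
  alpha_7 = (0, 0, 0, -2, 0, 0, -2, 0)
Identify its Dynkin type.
A_7

Compute the Cartan integers a_ij = 2(alpha_i, alpha_j)/(alpha_j, alpha_j); the resulting 7x7 Cartan matrix is
[[2, 0, 0, -1, -1, 0, 0], [0, 2, 0, 0, 0, -1, 0], [0, 0, 2, -1, 0, 0, -1], [-1, 0, -1, 2, 0, 0, 0], [-1, 0, 0, 0, 2, 0, 0], [0, -1, 0, 0, 0, 2, -1], [0, 0, -1, 0, 0, -1, 2]].
All simple roots have the same length, so the diagram is simply laced. The associated Dynkin diagram is a chain of 7 nodes with single edges (A_7), so the type is A_7 (the algebra sl(8)).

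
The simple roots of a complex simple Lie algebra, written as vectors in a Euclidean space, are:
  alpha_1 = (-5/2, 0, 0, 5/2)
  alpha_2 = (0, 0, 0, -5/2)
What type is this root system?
type B_2

Compute the Cartan integers a_ij = 2(alpha_i, alpha_j)/(alpha_j, alpha_j); the resulting 2x2 Cartan matrix is
[[2, -2], [-1, 2]].
The roots have two lengths (squared-length ratio 2:1); the short ones are alpha_{2}. The associated Dynkin diagram is a chain of 2 nodes with a double edge at one end; the terminal node there is the unique short simple root (B_2), so the type is B_2 (the algebra so(5)).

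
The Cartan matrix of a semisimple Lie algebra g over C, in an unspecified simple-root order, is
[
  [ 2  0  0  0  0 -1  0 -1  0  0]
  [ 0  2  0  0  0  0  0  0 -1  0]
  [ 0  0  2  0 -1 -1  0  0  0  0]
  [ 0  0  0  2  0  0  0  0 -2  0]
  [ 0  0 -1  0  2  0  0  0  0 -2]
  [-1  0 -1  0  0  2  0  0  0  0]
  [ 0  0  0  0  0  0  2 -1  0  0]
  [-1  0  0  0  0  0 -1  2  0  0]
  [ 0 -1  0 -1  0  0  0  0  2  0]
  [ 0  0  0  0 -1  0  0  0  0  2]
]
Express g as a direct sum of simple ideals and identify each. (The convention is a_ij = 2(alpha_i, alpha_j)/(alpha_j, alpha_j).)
B_7 + C_3

The diagram associated to this matrix has two connected components: the simple roots {alpha_1, alpha_3, alpha_5, alpha_6, alpha_7, alpha_8, alpha_10} form a chain of 7 nodes with a double edge at one end; the terminal node there is the unique short simple root (B_7), and {alpha_2, alpha_4, alpha_9} form a chain of 3 nodes with a double edge at one end; the terminal node there is the unique long simple root (C_3). A semisimple Lie algebra decomposes uniquely as the direct sum of simple ideals, one per connected component of its Dynkin diagram, so g ≅ B_7 ⊕ C_3 (dimension 105 + 21 = 126).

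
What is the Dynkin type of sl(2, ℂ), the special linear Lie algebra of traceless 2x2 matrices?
This is sl(2), which has dimension 2^2 - 1 = 3 and rank 2 - 1 = 1 (a Cartan subalgebra is the diagonal traceless matrices). In the classification of classical Lie algebras, the special linear algebra sl(n+1) has type A_n; here n = 1, so the Dynkin diagram is a chain of 1 nodes with single edges (A_1). Hence the type is A_1.

A_1 (sl(2))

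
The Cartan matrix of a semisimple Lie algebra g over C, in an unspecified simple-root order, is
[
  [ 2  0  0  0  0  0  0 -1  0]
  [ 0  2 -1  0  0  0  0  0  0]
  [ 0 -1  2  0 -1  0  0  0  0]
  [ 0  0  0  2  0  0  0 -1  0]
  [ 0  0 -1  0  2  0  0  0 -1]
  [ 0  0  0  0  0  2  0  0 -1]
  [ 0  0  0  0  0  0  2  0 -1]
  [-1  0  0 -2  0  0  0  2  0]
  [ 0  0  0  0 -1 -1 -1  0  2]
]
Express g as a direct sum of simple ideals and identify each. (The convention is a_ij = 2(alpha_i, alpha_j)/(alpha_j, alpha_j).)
type B_3 ⊕ type D_6

The diagram associated to this matrix has two connected components: the simple roots {alpha_1, alpha_4, alpha_8} form a chain of 3 nodes with a double edge at one end; the terminal node there is the unique short simple root (B_3), and {alpha_2, alpha_3, alpha_5, alpha_6, alpha_7, alpha_9} form a chain of 4 nodes with a fork of two nodes at one end (D_6). A semisimple Lie algebra decomposes uniquely as the direct sum of simple ideals, one per connected component of its Dynkin diagram, so g ≅ B_3 ⊕ D_6 (dimension 21 + 66 = 87).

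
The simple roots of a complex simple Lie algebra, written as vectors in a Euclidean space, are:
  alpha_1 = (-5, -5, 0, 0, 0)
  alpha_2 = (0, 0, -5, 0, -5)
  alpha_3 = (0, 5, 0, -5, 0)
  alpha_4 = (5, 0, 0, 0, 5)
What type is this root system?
A_4

Compute the Cartan integers a_ij = 2(alpha_i, alpha_j)/(alpha_j, alpha_j); the resulting 4x4 Cartan matrix is
[[2, 0, -1, -1], [0, 2, 0, -1], [-1, 0, 2, 0], [-1, -1, 0, 2]].
All simple roots have the same length, so the diagram is simply laced. The associated Dynkin diagram is a chain of 4 nodes with single edges (A_4), so the type is A_4 (the algebra sl(5)).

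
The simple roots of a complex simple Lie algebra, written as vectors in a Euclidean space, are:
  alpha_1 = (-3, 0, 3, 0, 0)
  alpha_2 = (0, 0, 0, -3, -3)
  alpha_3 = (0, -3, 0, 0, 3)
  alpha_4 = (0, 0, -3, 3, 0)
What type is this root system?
Compute the Cartan integers a_ij = 2(alpha_i, alpha_j)/(alpha_j, alpha_j); the resulting 4x4 Cartan matrix is
[[2, 0, 0, -1], [0, 2, -1, -1], [0, -1, 2, 0], [-1, -1, 0, 2]].
All simple roots have the same length, so the diagram is simply laced. The associated Dynkin diagram is a chain of 4 nodes with single edges (A_4), so the type is A_4 (the algebra sl(5)).

A4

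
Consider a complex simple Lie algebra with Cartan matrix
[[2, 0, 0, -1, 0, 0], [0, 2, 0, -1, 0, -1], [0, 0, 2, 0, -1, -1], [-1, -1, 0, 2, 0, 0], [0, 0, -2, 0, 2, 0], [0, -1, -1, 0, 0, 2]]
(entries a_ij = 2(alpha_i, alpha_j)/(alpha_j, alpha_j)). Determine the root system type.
C6

The matrix has rank 6 with 2's on the diagonal. Reading the off-diagonal entries as Dynkin edges (a single edge where a_ij = a_ji = -1; a double or triple edge where a_ij * a_ji = 2 or 3), the diagram is a chain of 6 nodes with a double edge at one end; the terminal node there is the unique long simple root (C_6). One simple-root ordering that puts it in standard form is (alpha_1, alpha_4, alpha_2, alpha_6, alpha_3, alpha_5). So the algebra is type C_6, i.e. sp(12).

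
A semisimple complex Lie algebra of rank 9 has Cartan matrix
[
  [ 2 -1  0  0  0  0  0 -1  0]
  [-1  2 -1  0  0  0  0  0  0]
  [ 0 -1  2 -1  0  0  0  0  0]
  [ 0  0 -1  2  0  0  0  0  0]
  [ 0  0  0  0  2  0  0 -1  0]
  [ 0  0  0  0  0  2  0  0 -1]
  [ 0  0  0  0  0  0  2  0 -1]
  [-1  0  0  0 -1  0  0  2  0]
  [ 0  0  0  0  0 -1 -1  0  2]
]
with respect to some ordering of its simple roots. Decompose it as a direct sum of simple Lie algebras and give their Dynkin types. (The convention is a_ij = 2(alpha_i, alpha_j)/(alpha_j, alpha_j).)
A_3 (sl(4)) ⊕ A_6 (sl(7))

The diagram associated to this matrix has two connected components: the simple roots {alpha_6, alpha_7, alpha_9} form a chain of 3 nodes with single edges (A_3), and {alpha_1, alpha_2, alpha_3, alpha_4, alpha_5, alpha_8} form a chain of 6 nodes with single edges (A_6). A semisimple Lie algebra decomposes uniquely as the direct sum of simple ideals, one per connected component of its Dynkin diagram, so g ≅ A_3 ⊕ A_6 (dimension 15 + 48 = 63).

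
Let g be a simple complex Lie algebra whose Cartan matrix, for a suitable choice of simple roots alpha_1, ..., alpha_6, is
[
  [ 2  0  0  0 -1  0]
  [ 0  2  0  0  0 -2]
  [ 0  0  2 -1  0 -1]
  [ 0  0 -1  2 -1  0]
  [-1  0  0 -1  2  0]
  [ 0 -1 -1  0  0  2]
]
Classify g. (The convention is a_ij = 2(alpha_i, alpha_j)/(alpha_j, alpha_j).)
The matrix has rank 6 with 2's on the diagonal. Reading the off-diagonal entries as Dynkin edges (a single edge where a_ij = a_ji = -1; a double or triple edge where a_ij * a_ji = 2 or 3), the diagram is a chain of 6 nodes with a double edge at one end; the terminal node there is the unique long simple root (C_6). One simple-root ordering that puts it in standard form is (alpha_1, alpha_5, alpha_4, alpha_3, alpha_6, alpha_2). So the algebra is type C_6, i.e. sp(12).

C_6 (sp(12))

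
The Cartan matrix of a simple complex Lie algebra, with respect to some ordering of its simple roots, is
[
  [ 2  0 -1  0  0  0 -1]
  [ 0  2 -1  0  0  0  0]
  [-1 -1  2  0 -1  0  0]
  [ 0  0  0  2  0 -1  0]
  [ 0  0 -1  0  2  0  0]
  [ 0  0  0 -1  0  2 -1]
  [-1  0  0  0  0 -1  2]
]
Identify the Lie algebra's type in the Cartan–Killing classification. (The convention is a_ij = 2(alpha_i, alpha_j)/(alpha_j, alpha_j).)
The matrix has rank 7 with 2's on the diagonal. Reading the off-diagonal entries as Dynkin edges (a single edge where a_ij = a_ji = -1; a double or triple edge where a_ij * a_ji = 2 or 3), the diagram is a chain of 5 nodes with a fork of two nodes at one end (D_7). One simple-root ordering that puts it in standard form is (alpha_4, alpha_6, alpha_7, alpha_1, alpha_3, alpha_2, alpha_5). So the algebra is type D_7, i.e. so(14).

D_7 (so(14))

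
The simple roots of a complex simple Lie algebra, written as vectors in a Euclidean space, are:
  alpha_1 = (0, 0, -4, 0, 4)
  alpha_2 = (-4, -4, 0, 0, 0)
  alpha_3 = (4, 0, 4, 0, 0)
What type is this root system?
Compute the Cartan integers a_ij = 2(alpha_i, alpha_j)/(alpha_j, alpha_j); the resulting 3x3 Cartan matrix is
[[2, 0, -1], [0, 2, -1], [-1, -1, 2]].
All simple roots have the same length, so the diagram is simply laced. The associated Dynkin diagram is a chain of 3 nodes with single edges (A_3), so the type is A_3 (the algebra sl(4)).

type A_3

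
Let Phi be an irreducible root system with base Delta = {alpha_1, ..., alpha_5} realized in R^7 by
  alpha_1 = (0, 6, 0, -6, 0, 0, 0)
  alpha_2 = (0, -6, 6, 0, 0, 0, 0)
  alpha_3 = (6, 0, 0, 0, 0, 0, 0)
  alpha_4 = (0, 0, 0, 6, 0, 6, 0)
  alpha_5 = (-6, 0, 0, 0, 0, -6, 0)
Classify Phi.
Compute the Cartan integers a_ij = 2(alpha_i, alpha_j)/(alpha_j, alpha_j); the resulting 5x5 Cartan matrix is
[[2, -1, 0, -1, 0], [-1, 2, 0, 0, 0], [0, 0, 2, 0, -1], [-1, 0, 0, 2, -1], [0, 0, -2, -1, 2]].
The roots have two lengths (squared-length ratio 2:1); the short ones are alpha_{3}. The associated Dynkin diagram is a chain of 5 nodes with a double edge at one end; the terminal node there is the unique short simple root (B_5), so the type is B_5 (the algebra so(11)).

B_5 (so(11))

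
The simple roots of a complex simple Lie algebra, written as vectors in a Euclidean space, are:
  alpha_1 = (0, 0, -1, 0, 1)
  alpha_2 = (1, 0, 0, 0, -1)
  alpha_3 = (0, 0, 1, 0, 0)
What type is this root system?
type B_3

Compute the Cartan integers a_ij = 2(alpha_i, alpha_j)/(alpha_j, alpha_j); the resulting 3x3 Cartan matrix is
[[2, -1, -2], [-1, 2, 0], [-1, 0, 2]].
The roots have two lengths (squared-length ratio 2:1); the short ones are alpha_{3}. The associated Dynkin diagram is a chain of 3 nodes with a double edge at one end; the terminal node there is the unique short simple root (B_3), so the type is B_3 (the algebra so(7)).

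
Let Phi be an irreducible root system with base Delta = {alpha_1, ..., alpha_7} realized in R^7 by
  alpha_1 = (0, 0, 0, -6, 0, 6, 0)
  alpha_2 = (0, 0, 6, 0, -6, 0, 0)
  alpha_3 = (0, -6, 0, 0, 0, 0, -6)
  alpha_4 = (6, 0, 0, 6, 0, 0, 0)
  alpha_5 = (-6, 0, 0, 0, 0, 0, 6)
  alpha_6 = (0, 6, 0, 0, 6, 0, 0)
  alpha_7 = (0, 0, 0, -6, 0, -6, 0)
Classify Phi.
Compute the Cartan integers a_ij = 2(alpha_i, alpha_j)/(alpha_j, alpha_j); the resulting 7x7 Cartan matrix is
[[2, 0, 0, -1, 0, 0, 0], [0, 2, 0, 0, 0, -1, 0], [0, 0, 2, 0, -1, -1, 0], [-1, 0, 0, 2, -1, 0, -1], [0, 0, -1, -1, 2, 0, 0], [0, -1, -1, 0, 0, 2, 0], [0, 0, 0, -1, 0, 0, 2]].
All simple roots have the same length, so the diagram is simply laced. The associated Dynkin diagram is a chain of 5 nodes with a fork of two nodes at one end (D_7), so the type is D_7 (the algebra so(14)).

D_7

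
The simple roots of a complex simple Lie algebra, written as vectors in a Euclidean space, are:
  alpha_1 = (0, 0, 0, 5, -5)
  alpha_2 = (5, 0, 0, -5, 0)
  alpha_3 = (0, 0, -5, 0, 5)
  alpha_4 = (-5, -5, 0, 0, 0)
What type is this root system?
A4

Compute the Cartan integers a_ij = 2(alpha_i, alpha_j)/(alpha_j, alpha_j); the resulting 4x4 Cartan matrix is
[[2, -1, -1, 0], [-1, 2, 0, -1], [-1, 0, 2, 0], [0, -1, 0, 2]].
All simple roots have the same length, so the diagram is simply laced. The associated Dynkin diagram is a chain of 4 nodes with single edges (A_4), so the type is A_4 (the algebra sl(5)).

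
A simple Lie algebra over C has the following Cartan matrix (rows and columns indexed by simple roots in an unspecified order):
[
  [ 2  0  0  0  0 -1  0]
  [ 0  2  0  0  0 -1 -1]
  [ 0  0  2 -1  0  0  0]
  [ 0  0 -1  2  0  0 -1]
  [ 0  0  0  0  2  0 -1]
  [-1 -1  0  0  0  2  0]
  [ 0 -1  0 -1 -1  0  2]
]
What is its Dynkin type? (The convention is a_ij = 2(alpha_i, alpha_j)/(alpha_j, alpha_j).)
type E_7

The matrix has rank 7 with 2's on the diagonal. Reading the off-diagonal entries as Dynkin edges (a single edge where a_ij = a_ji = -1; a double or triple edge where a_ij * a_ji = 2 or 3), the diagram is a chain of 6 nodes with one extra node attached to the third node from one end (E_7). One simple-root ordering that puts it in standard form is (alpha_3, alpha_5, alpha_4, alpha_7, alpha_2, alpha_6, alpha_1). So the algebra is type E_7.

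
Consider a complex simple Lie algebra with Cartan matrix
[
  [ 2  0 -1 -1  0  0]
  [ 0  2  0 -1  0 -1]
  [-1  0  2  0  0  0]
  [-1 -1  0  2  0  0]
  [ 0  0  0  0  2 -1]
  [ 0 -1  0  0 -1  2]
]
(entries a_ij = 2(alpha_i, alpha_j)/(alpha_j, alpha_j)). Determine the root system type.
The matrix has rank 6 with 2's on the diagonal. Reading the off-diagonal entries as Dynkin edges (a single edge where a_ij = a_ji = -1; a double or triple edge where a_ij * a_ji = 2 or 3), the diagram is a chain of 6 nodes with single edges (A_6). One simple-root ordering that puts it in standard form is (alpha_5, alpha_6, alpha_2, alpha_4, alpha_1, alpha_3). So the algebra is type A_6, i.e. sl(7).

type A_6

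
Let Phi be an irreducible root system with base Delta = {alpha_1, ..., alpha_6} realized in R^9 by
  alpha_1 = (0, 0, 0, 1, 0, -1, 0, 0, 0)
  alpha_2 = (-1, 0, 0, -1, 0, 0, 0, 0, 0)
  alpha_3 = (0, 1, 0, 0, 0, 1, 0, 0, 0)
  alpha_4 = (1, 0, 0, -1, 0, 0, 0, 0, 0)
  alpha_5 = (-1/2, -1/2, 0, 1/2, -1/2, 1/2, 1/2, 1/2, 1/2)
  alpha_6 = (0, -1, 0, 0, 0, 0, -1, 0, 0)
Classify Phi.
Compute the Cartan integers a_ij = 2(alpha_i, alpha_j)/(alpha_j, alpha_j); the resulting 6x6 Cartan matrix is
[[2, -1, -1, -1, 0, 0], [-1, 2, 0, 0, 0, 0], [-1, 0, 2, 0, 0, -1], [-1, 0, 0, 2, -1, 0], [0, 0, 0, -1, 2, 0], [0, 0, -1, 0, 0, 2]].
All simple roots have the same length, so the diagram is simply laced. The associated Dynkin diagram is a chain of 5 nodes with one extra node attached to the third node from one end (E_6), so the type is E_6.

E_6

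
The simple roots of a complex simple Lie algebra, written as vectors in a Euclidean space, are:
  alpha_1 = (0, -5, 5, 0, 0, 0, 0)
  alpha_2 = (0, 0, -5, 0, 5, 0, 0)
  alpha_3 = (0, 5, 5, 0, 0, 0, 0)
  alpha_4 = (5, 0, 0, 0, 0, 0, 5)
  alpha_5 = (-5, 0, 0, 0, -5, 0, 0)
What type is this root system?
Compute the Cartan integers a_ij = 2(alpha_i, alpha_j)/(alpha_j, alpha_j); the resulting 5x5 Cartan matrix is
[[2, -1, 0, 0, 0], [-1, 2, -1, 0, -1], [0, -1, 2, 0, 0], [0, 0, 0, 2, -1], [0, -1, 0, -1, 2]].
All simple roots have the same length, so the diagram is simply laced. The associated Dynkin diagram is a chain of 3 nodes with a fork of two nodes at one end (D_5), so the type is D_5 (the algebra so(10)).

D_5 (so(10))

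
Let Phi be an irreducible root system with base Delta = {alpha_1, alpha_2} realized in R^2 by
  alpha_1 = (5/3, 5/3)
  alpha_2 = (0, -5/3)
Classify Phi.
B_2 (so(5))

Compute the Cartan integers a_ij = 2(alpha_i, alpha_j)/(alpha_j, alpha_j); the resulting 2x2 Cartan matrix is
[[2, -2], [-1, 2]].
The roots have two lengths (squared-length ratio 2:1); the short ones are alpha_{2}. The associated Dynkin diagram is a chain of 2 nodes with a double edge at one end; the terminal node there is the unique short simple root (B_2), so the type is B_2 (the algebra so(5)).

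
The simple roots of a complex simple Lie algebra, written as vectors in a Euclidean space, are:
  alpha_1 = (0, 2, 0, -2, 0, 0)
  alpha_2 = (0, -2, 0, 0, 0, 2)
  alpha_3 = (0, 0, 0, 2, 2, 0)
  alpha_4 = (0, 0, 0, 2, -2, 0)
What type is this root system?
D_4

Compute the Cartan integers a_ij = 2(alpha_i, alpha_j)/(alpha_j, alpha_j); the resulting 4x4 Cartan matrix is
[[2, -1, -1, -1], [-1, 2, 0, 0], [-1, 0, 2, 0], [-1, 0, 0, 2]].
All simple roots have the same length, so the diagram is simply laced. The associated Dynkin diagram is a chain of 2 nodes with a fork of two nodes at one end (D_4), so the type is D_4 (the algebra so(8)).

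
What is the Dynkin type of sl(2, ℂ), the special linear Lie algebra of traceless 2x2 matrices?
This is sl(2), which has dimension 2^2 - 1 = 3 and rank 2 - 1 = 1 (a Cartan subalgebra is the diagonal traceless matrices). In the classification of classical Lie algebras, the special linear algebra sl(n+1) has type A_n; here n = 1, so the Dynkin diagram is a chain of 1 nodes with single edges (A_1). Hence the type is A_1.

A_1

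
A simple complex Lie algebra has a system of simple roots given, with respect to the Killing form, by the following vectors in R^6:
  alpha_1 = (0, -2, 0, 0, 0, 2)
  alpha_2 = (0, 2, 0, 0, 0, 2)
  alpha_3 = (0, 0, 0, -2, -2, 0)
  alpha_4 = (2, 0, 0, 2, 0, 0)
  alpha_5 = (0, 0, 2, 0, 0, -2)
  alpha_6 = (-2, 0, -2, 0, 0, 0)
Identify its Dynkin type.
type D_6

Compute the Cartan integers a_ij = 2(alpha_i, alpha_j)/(alpha_j, alpha_j); the resulting 6x6 Cartan matrix is
[[2, 0, 0, 0, -1, 0], [0, 2, 0, 0, -1, 0], [0, 0, 2, -1, 0, 0], [0, 0, -1, 2, 0, -1], [-1, -1, 0, 0, 2, -1], [0, 0, 0, -1, -1, 2]].
All simple roots have the same length, so the diagram is simply laced. The associated Dynkin diagram is a chain of 4 nodes with a fork of two nodes at one end (D_6), so the type is D_6 (the algebra so(12)).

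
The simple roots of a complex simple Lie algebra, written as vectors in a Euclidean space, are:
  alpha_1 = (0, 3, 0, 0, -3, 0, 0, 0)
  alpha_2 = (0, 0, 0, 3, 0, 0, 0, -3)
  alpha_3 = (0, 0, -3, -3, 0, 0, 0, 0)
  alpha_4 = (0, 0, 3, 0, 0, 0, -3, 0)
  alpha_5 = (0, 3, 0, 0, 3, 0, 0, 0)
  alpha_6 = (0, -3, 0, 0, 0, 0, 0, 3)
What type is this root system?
D_6 (so(12))

Compute the Cartan integers a_ij = 2(alpha_i, alpha_j)/(alpha_j, alpha_j); the resulting 6x6 Cartan matrix is
[[2, 0, 0, 0, 0, -1], [0, 2, -1, 0, 0, -1], [0, -1, 2, -1, 0, 0], [0, 0, -1, 2, 0, 0], [0, 0, 0, 0, 2, -1], [-1, -1, 0, 0, -1, 2]].
All simple roots have the same length, so the diagram is simply laced. The associated Dynkin diagram is a chain of 4 nodes with a fork of two nodes at one end (D_6), so the type is D_6 (the algebra so(12)).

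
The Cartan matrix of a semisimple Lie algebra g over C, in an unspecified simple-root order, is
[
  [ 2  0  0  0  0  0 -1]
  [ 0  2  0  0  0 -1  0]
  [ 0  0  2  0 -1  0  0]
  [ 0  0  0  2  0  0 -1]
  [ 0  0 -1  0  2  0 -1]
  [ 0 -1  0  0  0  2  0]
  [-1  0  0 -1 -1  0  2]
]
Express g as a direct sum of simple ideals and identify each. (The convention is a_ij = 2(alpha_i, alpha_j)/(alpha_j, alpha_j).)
The diagram associated to this matrix has two connected components: the simple roots {alpha_2, alpha_6} form a chain of 2 nodes with single edges (A_2), and {alpha_1, alpha_3, alpha_4, alpha_5, alpha_7} form a chain of 3 nodes with a fork of two nodes at one end (D_5). A semisimple Lie algebra decomposes uniquely as the direct sum of simple ideals, one per connected component of its Dynkin diagram, so g ≅ A_2 ⊕ D_5 (dimension 8 + 45 = 53).

type A_2 + type D_5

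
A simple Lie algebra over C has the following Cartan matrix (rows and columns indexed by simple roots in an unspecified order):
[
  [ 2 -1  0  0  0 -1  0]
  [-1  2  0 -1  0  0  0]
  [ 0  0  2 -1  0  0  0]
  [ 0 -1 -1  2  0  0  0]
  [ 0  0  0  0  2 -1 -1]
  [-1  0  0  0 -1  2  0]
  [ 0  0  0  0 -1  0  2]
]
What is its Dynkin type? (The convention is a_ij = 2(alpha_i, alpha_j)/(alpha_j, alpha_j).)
A_7 (sl(8))

The matrix has rank 7 with 2's on the diagonal. Reading the off-diagonal entries as Dynkin edges (a single edge where a_ij = a_ji = -1; a double or triple edge where a_ij * a_ji = 2 or 3), the diagram is a chain of 7 nodes with single edges (A_7). One simple-root ordering that puts it in standard form is (alpha_7, alpha_5, alpha_6, alpha_1, alpha_2, alpha_4, alpha_3). So the algebra is type A_7, i.e. sl(8).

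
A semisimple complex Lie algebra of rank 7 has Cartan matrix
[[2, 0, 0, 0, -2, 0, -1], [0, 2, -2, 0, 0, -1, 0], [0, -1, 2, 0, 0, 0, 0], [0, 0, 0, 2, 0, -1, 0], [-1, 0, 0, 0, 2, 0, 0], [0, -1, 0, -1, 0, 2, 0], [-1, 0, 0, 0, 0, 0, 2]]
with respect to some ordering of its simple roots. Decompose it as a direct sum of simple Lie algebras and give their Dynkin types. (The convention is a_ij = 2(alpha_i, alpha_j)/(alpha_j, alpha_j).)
B3 ⊕ B4

The diagram associated to this matrix has two connected components: the simple roots {alpha_1, alpha_5, alpha_7} form a chain of 3 nodes with a double edge at one end; the terminal node there is the unique short simple root (B_3), and {alpha_2, alpha_3, alpha_4, alpha_6} form a chain of 4 nodes with a double edge at one end; the terminal node there is the unique short simple root (B_4). A semisimple Lie algebra decomposes uniquely as the direct sum of simple ideals, one per connected component of its Dynkin diagram, so g ≅ B_3 ⊕ B_4 (dimension 21 + 36 = 57).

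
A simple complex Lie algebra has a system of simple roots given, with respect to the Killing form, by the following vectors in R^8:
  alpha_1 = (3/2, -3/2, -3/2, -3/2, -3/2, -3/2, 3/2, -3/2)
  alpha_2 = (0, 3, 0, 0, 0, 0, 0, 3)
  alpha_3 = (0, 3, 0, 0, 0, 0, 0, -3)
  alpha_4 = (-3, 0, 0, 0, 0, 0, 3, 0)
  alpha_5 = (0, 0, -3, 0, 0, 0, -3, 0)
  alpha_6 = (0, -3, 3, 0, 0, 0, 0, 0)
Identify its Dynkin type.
Compute the Cartan integers a_ij = 2(alpha_i, alpha_j)/(alpha_j, alpha_j); the resulting 6x6 Cartan matrix is
[[2, -1, 0, 0, 0, 0], [-1, 2, 0, 0, 0, -1], [0, 0, 2, 0, 0, -1], [0, 0, 0, 2, -1, 0], [0, 0, 0, -1, 2, -1], [0, -1, -1, 0, -1, 2]].
All simple roots have the same length, so the diagram is simply laced. The associated Dynkin diagram is a chain of 5 nodes with one extra node attached to the third node from one end (E_6), so the type is E_6.

E_6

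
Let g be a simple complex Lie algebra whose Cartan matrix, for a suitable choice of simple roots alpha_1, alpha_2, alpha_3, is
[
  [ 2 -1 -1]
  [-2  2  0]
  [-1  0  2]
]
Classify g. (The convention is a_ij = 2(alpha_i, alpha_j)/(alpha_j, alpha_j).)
C_3

The matrix has rank 3 with 2's on the diagonal. Reading the off-diagonal entries as Dynkin edges (a single edge where a_ij = a_ji = -1; a double or triple edge where a_ij * a_ji = 2 or 3), the diagram is a chain of 3 nodes with a double edge at one end; the terminal node there is the unique long simple root (C_3). One simple-root ordering that puts it in standard form is (alpha_3, alpha_1, alpha_2). So the algebra is type C_3, i.e. sp(6).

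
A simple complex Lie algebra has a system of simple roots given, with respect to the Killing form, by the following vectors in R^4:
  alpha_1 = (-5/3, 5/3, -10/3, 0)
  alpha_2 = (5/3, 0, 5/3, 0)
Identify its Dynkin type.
Compute the Cartan integers a_ij = 2(alpha_i, alpha_j)/(alpha_j, alpha_j); the resulting 2x2 Cartan matrix is
[[2, -3], [-1, 2]].
The roots have two lengths (squared-length ratio 3:1); the short ones are alpha_{2}. The associated Dynkin diagram is two nodes joined by a triple edge (G_2), so the type is G_2.

type G_2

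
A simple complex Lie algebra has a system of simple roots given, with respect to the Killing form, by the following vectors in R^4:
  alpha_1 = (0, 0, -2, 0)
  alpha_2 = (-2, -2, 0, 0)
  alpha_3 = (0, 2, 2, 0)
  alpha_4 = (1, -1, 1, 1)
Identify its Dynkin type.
Compute the Cartan integers a_ij = 2(alpha_i, alpha_j)/(alpha_j, alpha_j); the resulting 4x4 Cartan matrix is
[[2, 0, -1, -1], [0, 2, -1, 0], [-2, -1, 2, 0], [-1, 0, 0, 2]].
The roots have two lengths (squared-length ratio 2:1); the short ones are alpha_{1,4}. The associated Dynkin diagram is a chain of 4 nodes with a double edge between the middle two (F_4), so the type is F_4.

F_4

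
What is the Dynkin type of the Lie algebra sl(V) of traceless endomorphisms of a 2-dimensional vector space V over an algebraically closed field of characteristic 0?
This is sl(2), which has dimension 2^2 - 1 = 3 and rank 2 - 1 = 1 (a Cartan subalgebra is the diagonal traceless matrices). In the classification of classical Lie algebras, the special linear algebra sl(n+1) has type A_n; here n = 1, so the Dynkin diagram is a chain of 1 nodes with single edges (A_1). Hence the type is A_1.

A_1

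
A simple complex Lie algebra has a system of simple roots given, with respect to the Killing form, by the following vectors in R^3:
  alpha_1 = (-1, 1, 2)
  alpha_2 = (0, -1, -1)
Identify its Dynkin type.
Compute the Cartan integers a_ij = 2(alpha_i, alpha_j)/(alpha_j, alpha_j); the resulting 2x2 Cartan matrix is
[[2, -3], [-1, 2]].
The roots have two lengths (squared-length ratio 3:1); the short ones are alpha_{2}. The associated Dynkin diagram is two nodes joined by a triple edge (G_2), so the type is G_2.

G2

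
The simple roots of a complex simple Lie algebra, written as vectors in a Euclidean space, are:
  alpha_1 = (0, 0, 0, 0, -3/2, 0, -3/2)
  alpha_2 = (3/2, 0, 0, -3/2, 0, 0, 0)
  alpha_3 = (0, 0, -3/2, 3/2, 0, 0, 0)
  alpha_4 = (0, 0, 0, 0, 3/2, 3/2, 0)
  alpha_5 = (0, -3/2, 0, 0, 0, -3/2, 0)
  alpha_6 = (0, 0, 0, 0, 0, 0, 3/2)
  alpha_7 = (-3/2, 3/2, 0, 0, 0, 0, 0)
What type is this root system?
B7

Compute the Cartan integers a_ij = 2(alpha_i, alpha_j)/(alpha_j, alpha_j); the resulting 7x7 Cartan matrix is
[[2, 0, 0, -1, 0, -2, 0], [0, 2, -1, 0, 0, 0, -1], [0, -1, 2, 0, 0, 0, 0], [-1, 0, 0, 2, -1, 0, 0], [0, 0, 0, -1, 2, 0, -1], [-1, 0, 0, 0, 0, 2, 0], [0, -1, 0, 0, -1, 0, 2]].
The roots have two lengths (squared-length ratio 2:1); the short ones are alpha_{6}. The associated Dynkin diagram is a chain of 7 nodes with a double edge at one end; the terminal node there is the unique short simple root (B_7), so the type is B_7 (the algebra so(15)).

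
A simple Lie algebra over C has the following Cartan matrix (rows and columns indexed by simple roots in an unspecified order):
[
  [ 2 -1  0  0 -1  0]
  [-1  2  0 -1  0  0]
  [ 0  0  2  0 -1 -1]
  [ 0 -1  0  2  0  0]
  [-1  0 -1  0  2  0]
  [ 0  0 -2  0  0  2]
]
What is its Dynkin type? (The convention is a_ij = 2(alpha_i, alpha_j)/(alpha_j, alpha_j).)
The matrix has rank 6 with 2's on the diagonal. Reading the off-diagonal entries as Dynkin edges (a single edge where a_ij = a_ji = -1; a double or triple edge where a_ij * a_ji = 2 or 3), the diagram is a chain of 6 nodes with a double edge at one end; the terminal node there is the unique long simple root (C_6). One simple-root ordering that puts it in standard form is (alpha_4, alpha_2, alpha_1, alpha_5, alpha_3, alpha_6). So the algebra is type C_6, i.e. sp(12).

C_6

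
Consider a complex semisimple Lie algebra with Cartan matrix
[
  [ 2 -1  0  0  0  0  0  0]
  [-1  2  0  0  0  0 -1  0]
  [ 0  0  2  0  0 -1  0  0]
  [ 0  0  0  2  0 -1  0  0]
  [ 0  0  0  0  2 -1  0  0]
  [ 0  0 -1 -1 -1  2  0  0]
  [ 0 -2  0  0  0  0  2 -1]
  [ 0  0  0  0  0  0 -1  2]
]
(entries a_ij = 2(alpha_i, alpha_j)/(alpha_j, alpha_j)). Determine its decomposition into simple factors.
The diagram associated to this matrix has two connected components: the simple roots {alpha_3, alpha_4, alpha_5, alpha_6} form a chain of 2 nodes with a fork of two nodes at one end (D_4), and {alpha_1, alpha_2, alpha_7, alpha_8} form a chain of 4 nodes with a double edge between the middle two (F_4). A semisimple Lie algebra decomposes uniquely as the direct sum of simple ideals, one per connected component of its Dynkin diagram, so g ≅ D_4 ⊕ F_4 (dimension 28 + 52 = 80).

D_4 (so(8)) ⊕ F_4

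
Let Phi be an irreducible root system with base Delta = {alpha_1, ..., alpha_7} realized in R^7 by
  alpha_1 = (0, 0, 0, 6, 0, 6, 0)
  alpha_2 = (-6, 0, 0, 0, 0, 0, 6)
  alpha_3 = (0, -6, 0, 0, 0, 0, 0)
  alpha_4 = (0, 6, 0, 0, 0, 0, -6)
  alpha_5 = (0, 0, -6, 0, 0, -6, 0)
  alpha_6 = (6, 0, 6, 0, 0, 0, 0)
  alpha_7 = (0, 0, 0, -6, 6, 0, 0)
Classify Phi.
B_7

Compute the Cartan integers a_ij = 2(alpha_i, alpha_j)/(alpha_j, alpha_j); the resulting 7x7 Cartan matrix is
[[2, 0, 0, 0, -1, 0, -1], [0, 2, 0, -1, 0, -1, 0], [0, 0, 2, -1, 0, 0, 0], [0, -1, -2, 2, 0, 0, 0], [-1, 0, 0, 0, 2, -1, 0], [0, -1, 0, 0, -1, 2, 0], [-1, 0, 0, 0, 0, 0, 2]].
The roots have two lengths (squared-length ratio 2:1); the short ones are alpha_{3}. The associated Dynkin diagram is a chain of 7 nodes with a double edge at one end; the terminal node there is the unique short simple root (B_7), so the type is B_7 (the algebra so(15)).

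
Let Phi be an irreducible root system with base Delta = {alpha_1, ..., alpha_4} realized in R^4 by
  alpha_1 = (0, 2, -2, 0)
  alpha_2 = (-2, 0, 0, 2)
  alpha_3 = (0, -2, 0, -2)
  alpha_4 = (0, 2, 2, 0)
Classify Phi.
Compute the Cartan integers a_ij = 2(alpha_i, alpha_j)/(alpha_j, alpha_j); the resulting 4x4 Cartan matrix is
[[2, 0, -1, 0], [0, 2, -1, 0], [-1, -1, 2, -1], [0, 0, -1, 2]].
All simple roots have the same length, so the diagram is simply laced. The associated Dynkin diagram is a chain of 2 nodes with a fork of two nodes at one end (D_4), so the type is D_4 (the algebra so(8)).

D_4 (so(8))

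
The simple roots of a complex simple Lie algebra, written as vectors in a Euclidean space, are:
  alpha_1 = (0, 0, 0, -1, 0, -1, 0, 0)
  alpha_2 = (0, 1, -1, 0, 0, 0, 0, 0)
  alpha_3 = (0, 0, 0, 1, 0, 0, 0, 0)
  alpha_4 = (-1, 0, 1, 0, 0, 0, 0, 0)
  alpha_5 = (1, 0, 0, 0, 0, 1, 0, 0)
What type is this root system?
Compute the Cartan integers a_ij = 2(alpha_i, alpha_j)/(alpha_j, alpha_j); the resulting 5x5 Cartan matrix is
[[2, 0, -2, 0, -1], [0, 2, 0, -1, 0], [-1, 0, 2, 0, 0], [0, -1, 0, 2, -1], [-1, 0, 0, -1, 2]].
The roots have two lengths (squared-length ratio 2:1); the short ones are alpha_{3}. The associated Dynkin diagram is a chain of 5 nodes with a double edge at one end; the terminal node there is the unique short simple root (B_5), so the type is B_5 (the algebra so(11)).

B_5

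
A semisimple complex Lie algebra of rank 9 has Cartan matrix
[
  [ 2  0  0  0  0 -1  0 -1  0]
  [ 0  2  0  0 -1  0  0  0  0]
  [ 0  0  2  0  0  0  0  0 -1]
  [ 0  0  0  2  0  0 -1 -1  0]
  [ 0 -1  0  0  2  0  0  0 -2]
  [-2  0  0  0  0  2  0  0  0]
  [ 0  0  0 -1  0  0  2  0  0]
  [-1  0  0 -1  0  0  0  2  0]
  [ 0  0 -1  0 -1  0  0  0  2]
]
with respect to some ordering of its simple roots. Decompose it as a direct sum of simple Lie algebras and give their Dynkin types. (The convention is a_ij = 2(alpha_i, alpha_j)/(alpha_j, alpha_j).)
The diagram associated to this matrix has two connected components: the simple roots {alpha_1, alpha_4, alpha_6, alpha_7, alpha_8} form a chain of 5 nodes with a double edge at one end; the terminal node there is the unique long simple root (C_5), and {alpha_2, alpha_3, alpha_5, alpha_9} form a chain of 4 nodes with a double edge between the middle two (F_4). A semisimple Lie algebra decomposes uniquely as the direct sum of simple ideals, one per connected component of its Dynkin diagram, so g ≅ C_5 ⊕ F_4 (dimension 55 + 52 = 107).

type C_5 + type F_4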